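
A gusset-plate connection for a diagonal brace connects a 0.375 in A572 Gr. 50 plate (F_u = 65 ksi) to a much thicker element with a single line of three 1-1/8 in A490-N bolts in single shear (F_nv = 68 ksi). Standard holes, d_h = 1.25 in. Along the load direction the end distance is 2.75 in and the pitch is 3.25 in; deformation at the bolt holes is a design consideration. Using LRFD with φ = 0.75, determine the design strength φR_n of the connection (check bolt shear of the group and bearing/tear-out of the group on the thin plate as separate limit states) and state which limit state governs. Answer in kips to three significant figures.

134 kips (bearing governs)

Bolt shear: A_b = π·1.125²/4 = 0.994 in²; R_n = 68 × 0.994 × 3 × 1 = 202.8 kips → 0.75 × 202.8 = 152 kips.
Bearing (1.2 l_c t F_u ≤ 2.4 d t F_u): upper limit = 2.4·1.125·0.375·65 = 65.81 kips.
  Edge l_c = 2.75 − 1.25/2 = 2.125 → r_n = 62.16 kips; interior l_c = 3.25 − 1.25 = 2 → r_n = 58.5 kips.
  R_n,bearing = 1·62.16 + 2·58.5 = 179.2 kips → 0.75 × 179.2 = 134 kips.
Bearing governs: 134 kips.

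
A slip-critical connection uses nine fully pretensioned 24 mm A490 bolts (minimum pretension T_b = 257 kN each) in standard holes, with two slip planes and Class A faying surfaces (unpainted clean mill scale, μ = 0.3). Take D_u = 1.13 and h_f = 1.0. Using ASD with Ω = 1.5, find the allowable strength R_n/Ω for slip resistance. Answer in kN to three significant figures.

1050 kN

R_n = μ · D_u · h_f · T_b · n_s · n_b = 0.3 × 1.13 × 1.0 × 257 × 2 × 9 = 1568 kN.
Allowable strength R_n/Ω = 1568 / 1.5 = 1050 kN.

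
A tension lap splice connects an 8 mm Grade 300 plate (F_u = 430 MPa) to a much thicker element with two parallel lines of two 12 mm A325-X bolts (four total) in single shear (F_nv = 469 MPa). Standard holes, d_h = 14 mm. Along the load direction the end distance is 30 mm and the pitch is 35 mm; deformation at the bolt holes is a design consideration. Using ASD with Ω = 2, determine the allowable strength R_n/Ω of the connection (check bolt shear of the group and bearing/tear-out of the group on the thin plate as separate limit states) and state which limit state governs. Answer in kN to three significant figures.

Bolt shear: A_b = π·12²/4 = 113.1 mm²; R_n = 469 × 113.1 × 4 × 1 / 1000 = 212.2 kN → 212.2 / 2 = 106 kN.
Bearing (1.2 l_c t F_u ≤ 2.4 d t F_u): upper limit = 2.4·12·8·430 / 1000 = 99.07 kN.
  Edge l_c = 30 − 14/2 = 23 → r_n = 94.94 kN; interior l_c = 35 − 14 = 21 → r_n = 86.69 kN.
  R_n,bearing = 2·94.94 + 2·86.69 = 363.3 kN → 363.3 / 2 = 182 kN.
Bolt shear governs: 106 kN.

106 kN (bolt shear governs)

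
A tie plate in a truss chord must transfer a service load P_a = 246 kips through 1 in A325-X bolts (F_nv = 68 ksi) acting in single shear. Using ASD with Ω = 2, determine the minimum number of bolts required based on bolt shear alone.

A_b = π·1²/4 = 0.7854 in².
Per-bolt allowable strength R_n/Ω = 68 × 0.7854 × 1 / 2 = 26.7 kips.
n ≥ 246 / 26.7 = 9.212 → use 10 bolts.

10 bolts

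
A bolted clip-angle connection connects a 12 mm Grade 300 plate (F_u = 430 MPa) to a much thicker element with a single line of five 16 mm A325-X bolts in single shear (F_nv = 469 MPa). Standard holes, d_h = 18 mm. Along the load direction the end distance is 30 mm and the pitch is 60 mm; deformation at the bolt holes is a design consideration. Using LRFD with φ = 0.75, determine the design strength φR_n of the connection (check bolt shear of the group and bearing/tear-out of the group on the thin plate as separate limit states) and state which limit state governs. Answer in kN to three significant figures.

Bolt shear: A_b = π·16²/4 = 201.1 mm²; R_n = 469 × 201.1 × 5 × 1 / 1000 = 471.5 kN → 0.75 × 471.5 = 354 kN.
Bearing (1.2 l_c t F_u ≤ 2.4 d t F_u): upper limit = 2.4·16·12·430 / 1000 = 198.1 kN.
  Edge l_c = 30 − 18/2 = 21 → r_n = 130 kN; interior l_c = 60 − 18 = 42 → r_n = 198.1 kN.
  R_n,bearing = 1·130 + 4·198.1 = 922.6 kN → 0.75 × 922.6 = 692 kN.
Bolt shear governs: 354 kN.

354 kN (bolt shear governs)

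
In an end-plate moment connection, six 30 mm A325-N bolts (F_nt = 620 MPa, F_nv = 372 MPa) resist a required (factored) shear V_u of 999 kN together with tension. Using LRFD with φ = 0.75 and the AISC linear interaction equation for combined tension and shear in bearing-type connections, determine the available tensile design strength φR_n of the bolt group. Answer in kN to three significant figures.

A_b = π·30²/4 = 706.9 mm²; f_rv = 999 × 1000 / (6 × 706.9) = 235.5 MPa.
F'_nt = 1.3 F_nt − (F_nt / φF_nv) f_rv = 1.3·620 − (620/(0.75·372))·235.5 = 282.6 MPa, capped at F_nt → F'_nt = 282.6 MPa.
R_n = F'_nt · A_b · n = 282.6 × 706.9 × 6 / 1000 = 1198 kN.
Design strength φR_n = 0.75 × 1198 = 899 kN.

899 kN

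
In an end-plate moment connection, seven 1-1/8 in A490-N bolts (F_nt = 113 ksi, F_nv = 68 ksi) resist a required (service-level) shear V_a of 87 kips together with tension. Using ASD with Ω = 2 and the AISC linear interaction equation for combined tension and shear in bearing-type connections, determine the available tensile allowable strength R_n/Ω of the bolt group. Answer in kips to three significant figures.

367 kips

A_b = π·1.125²/4 = 0.994 in²; f_rv = 87 / (7 × 0.994) = 12.5 ksi.
F'_nt = 1.3 F_nt − (Ω F_nt / F_nv) f_rv = 1.3·113 − (2·113/68)·12.5 = 105.3 ksi, capped at F_nt → F'_nt = 105.3 ksi.
R_n = F'_nt · A_b · n = 105.3 × 0.994 × 7 = 733 kips.
Allowable strength R_n/Ω = 733 / 2 = 367 kips.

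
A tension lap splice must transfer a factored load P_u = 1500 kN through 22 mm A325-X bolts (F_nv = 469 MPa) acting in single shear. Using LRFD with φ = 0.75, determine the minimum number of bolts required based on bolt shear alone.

12 bolts

A_b = π·22²/4 = 380.1 mm².
Per-bolt design strength φR_n = 0.75 × 469 × 380.1 × 1 / 1000 = 133.7 kN.
n ≥ 1500 / 133.7 = 11.22 → use 12 bolts.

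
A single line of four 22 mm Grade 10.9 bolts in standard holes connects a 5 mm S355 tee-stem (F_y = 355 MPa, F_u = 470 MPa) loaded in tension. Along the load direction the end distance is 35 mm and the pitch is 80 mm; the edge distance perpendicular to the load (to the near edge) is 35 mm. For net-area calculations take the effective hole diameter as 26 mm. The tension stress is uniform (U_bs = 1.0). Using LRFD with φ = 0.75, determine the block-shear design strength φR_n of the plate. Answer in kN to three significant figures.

233 kN

Shear plane L_v = 35 + 3·80 = 275 mm; A_gv = 275 × 5 = 1375 mm².
A_nv = (275 − 3.5·26) × 5 = 920 mm².
A_nt = (35 − 0.5·26) × 5 = 110 mm².
0.6 F_u A_nv = 259.4 kN; 0.6 F_y A_gv = 292.9 kN → shear rupture governs the shear term.
R_n = 259.4 + 1.0 × 470 × 110 / 1000 = 311.1 kN.
Design strength φR_n = 0.75 × 311.1 = 233 kN.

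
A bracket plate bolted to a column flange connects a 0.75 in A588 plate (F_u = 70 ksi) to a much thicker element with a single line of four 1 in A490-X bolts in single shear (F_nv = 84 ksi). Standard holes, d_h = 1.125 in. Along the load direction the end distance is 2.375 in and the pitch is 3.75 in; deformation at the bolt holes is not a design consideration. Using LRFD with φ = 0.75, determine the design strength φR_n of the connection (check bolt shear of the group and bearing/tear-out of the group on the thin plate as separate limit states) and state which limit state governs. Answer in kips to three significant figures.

198 kips (bolt shear governs)

Bolt shear: A_b = π·1²/4 = 0.7854 in²; R_n = 84 × 0.7854 × 4 × 1 = 263.9 kips → 0.75 × 263.9 = 198 kips.
Bearing (1.5 l_c t F_u ≤ 3.0 d t F_u): upper limit = 3.0·1·0.75·70 = 157.5 kips.
  Edge l_c = 2.375 − 1.125/2 = 1.812 → r_n = 142.7 kips; interior l_c = 3.75 − 1.125 = 2.625 → r_n = 157.5 kips.
  R_n,bearing = 1·142.7 + 3·157.5 = 615.2 kips → 0.75 × 615.2 = 461 kips.
Bolt shear governs: 198 kips.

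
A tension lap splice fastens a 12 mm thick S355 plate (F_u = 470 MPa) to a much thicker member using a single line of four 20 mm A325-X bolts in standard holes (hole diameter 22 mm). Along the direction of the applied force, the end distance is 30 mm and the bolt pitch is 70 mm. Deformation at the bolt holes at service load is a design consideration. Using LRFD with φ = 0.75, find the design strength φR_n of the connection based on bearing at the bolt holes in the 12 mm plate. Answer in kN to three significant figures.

Per bolt r_n = 1.2 l_c t F_u ≤ 2.4 d t F_u; upper limit = 2.4 × 20 × 12 × 470 / 1000 = 270.7 kN.
Edge bolt: l_c = 30 − 22/2 = 19 mm → 1.2 × 19 × 12 × 470 / 1000 = 128.6 → r_n = 128.6 kN.
Interior bolts: l_c = 70 − 22 = 48 mm → 1.2 × 48 × 12 × 470 / 1000 = 324.9 → r_n = 270.7 kN.
R_n = 1 × 128.6 + 3 × 270.7 = 940.8 kN.
Design strength φR_n = 0.75 × 940.8 = 706 kN.

706 kN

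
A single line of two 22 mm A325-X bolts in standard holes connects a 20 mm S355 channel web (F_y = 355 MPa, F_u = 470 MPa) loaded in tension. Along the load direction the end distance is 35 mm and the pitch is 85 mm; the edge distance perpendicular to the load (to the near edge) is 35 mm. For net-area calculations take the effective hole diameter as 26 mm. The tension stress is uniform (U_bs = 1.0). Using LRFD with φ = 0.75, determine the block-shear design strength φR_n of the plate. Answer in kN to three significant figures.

498 kN

Shear plane L_v = 35 + 1·85 = 120 mm; A_gv = 120 × 20 = 2400 mm².
A_nv = (120 − 1.5·26) × 20 = 1620 mm².
A_nt = (35 − 0.5·26) × 20 = 440 mm².
0.6 F_u A_nv = 456.8 kN; 0.6 F_y A_gv = 511.2 kN → shear rupture governs the shear term.
R_n = 456.8 + 1.0 × 470 × 440 / 1000 = 663.6 kN.
Design strength φR_n = 0.75 × 663.6 = 498 kN.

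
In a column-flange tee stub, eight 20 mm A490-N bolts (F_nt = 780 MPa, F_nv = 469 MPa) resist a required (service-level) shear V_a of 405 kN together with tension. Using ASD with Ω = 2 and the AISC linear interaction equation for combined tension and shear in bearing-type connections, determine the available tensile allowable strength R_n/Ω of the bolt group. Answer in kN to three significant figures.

A_b = π·20²/4 = 314.2 mm²; f_rv = 405 × 1000 / (8 × 314.2) = 161.1 MPa.
F'_nt = 1.3 F_nt − (Ω F_nt / F_nv) f_rv = 1.3·780 − (2·780/469)·161.1 = 478 MPa, capped at F_nt → F'_nt = 478 MPa.
R_n = F'_nt · A_b · n = 478 × 314.2 × 8 / 1000 = 1201 kN.
Allowable strength R_n/Ω = 1201 / 2 = 601 kN.

601 kN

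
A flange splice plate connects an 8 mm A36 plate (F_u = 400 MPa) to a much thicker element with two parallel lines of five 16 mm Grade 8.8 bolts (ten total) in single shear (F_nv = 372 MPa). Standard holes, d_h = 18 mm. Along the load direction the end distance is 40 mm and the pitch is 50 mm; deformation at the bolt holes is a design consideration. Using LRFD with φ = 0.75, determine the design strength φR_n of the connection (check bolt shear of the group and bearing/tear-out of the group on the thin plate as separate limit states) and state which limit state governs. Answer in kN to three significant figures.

Bolt shear: A_b = π·16²/4 = 201.1 mm²; R_n = 372 × 201.1 × 10 × 1 / 1000 = 748 kN → 0.75 × 748 = 561 kN.
Bearing (1.2 l_c t F_u ≤ 2.4 d t F_u): upper limit = 2.4·16·8·400 / 1000 = 122.9 kN.
  Edge l_c = 40 − 18/2 = 31 → r_n = 119 kN; interior l_c = 50 − 18 = 32 → r_n = 122.9 kN.
  R_n,bearing = 2·119 + 8·122.9 = 1221 kN → 0.75 × 1221 = 916 kN.
Bolt shear governs: 561 kN.

561 kN (bolt shear governs)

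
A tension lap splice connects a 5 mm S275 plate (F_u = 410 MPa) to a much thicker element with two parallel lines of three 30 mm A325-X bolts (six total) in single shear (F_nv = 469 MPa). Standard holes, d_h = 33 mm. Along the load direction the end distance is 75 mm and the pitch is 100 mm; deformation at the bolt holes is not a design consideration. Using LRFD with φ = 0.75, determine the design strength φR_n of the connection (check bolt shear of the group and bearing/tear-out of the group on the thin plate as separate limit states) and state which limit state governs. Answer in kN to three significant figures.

823 kN (bearing governs)

Bolt shear: A_b = π·30²/4 = 706.9 mm²; R_n = 469 × 706.9 × 6 × 1 / 1000 = 1989 kN → 0.75 × 1989 = 1490 kN.
Bearing (1.5 l_c t F_u ≤ 3.0 d t F_u): upper limit = 3.0·30·5·410 / 1000 = 184.5 kN.
  Edge l_c = 75 − 33/2 = 58.5 → r_n = 179.9 kN; interior l_c = 100 − 33 = 67 → r_n = 184.5 kN.
  R_n,bearing = 2·179.9 + 4·184.5 = 1098 kN → 0.75 × 1098 = 823 kN.
Bearing governs: 823 kN.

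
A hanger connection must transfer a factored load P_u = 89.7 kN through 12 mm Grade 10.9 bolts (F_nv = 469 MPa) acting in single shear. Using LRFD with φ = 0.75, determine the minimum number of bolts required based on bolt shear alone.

A_b = π·12²/4 = 113.1 mm².
Per-bolt design strength φR_n = 0.75 × 469 × 113.1 × 1 / 1000 = 39.78 kN.
n ≥ 89.7 / 39.78 = 2.255 → use 3 bolts.

3 bolts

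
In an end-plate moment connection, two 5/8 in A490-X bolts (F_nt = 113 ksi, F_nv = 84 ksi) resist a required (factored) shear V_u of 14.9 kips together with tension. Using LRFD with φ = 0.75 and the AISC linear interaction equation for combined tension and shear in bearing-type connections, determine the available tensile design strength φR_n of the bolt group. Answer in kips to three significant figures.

47.6 kips

A_b = π·0.625²/4 = 0.3068 in²; f_rv = 14.9 / (2 × 0.3068) = 24.28 ksi.
F'_nt = 1.3 F_nt − (F_nt / φF_nv) f_rv = 1.3·113 − (113/(0.75·84))·24.28 = 103.3 ksi, capped at F_nt → F'_nt = 103.3 ksi.
R_n = F'_nt · A_b · n = 103.3 × 0.3068 × 2 = 63.41 kips.
Design strength φR_n = 0.75 × 63.41 = 47.6 kips.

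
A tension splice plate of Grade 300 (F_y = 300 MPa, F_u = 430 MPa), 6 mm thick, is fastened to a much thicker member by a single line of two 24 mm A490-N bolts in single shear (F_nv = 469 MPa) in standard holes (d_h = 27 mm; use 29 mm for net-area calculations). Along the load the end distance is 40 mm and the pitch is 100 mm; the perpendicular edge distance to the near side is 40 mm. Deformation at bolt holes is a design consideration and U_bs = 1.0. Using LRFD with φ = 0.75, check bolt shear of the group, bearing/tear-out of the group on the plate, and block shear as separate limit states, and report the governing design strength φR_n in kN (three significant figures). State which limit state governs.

Bolt shear: A_b = π·24²/4 = 452.4 mm²; R_n = 469 × 452.4 × 2 × 1 / 1000 = 424.3 kN → 0.75 × 424.3 = 318 kN.
Bearing: edge l_c = 26.5, r_n = 82.04 kN; interior l_c = 73, r_n = 148.6 kN; R_n = 82.04 + 1·148.6 = 230.7 kN → 173 kN.
Block shear: A_gv = 840, A_nv = 579, A_nt = 153 mm²; R_n = min(0.6F_uA_nv, 0.6F_yA_gv) + U_bs·F_u·A_nt = 215.2 kN → 161 kN.
Block shear governs: 161 kN.

161 kN (block shear governs)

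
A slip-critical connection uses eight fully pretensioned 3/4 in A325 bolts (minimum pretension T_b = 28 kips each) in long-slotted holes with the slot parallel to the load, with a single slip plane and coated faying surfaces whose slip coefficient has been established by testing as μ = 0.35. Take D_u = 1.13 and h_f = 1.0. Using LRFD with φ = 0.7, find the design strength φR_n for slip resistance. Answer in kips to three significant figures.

62 kips

R_n = μ · D_u · h_f · T_b · n_s · n_b = 0.35 × 1.13 × 1.0 × 28 × 1 × 8 = 88.59 kips.
Design strength φR_n = 0.7 × 88.59 = 62 kips.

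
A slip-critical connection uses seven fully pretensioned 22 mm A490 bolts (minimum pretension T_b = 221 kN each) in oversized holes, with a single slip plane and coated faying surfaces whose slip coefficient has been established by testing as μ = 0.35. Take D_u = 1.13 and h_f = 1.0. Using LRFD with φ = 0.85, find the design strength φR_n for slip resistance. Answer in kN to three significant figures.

R_n = μ · D_u · h_f · T_b · n_s · n_b = 0.35 × 1.13 × 1.0 × 221 × 1 × 7 = 611.8 kN.
Design strength φR_n = 0.85 × 611.8 = 520 kN.

520 kN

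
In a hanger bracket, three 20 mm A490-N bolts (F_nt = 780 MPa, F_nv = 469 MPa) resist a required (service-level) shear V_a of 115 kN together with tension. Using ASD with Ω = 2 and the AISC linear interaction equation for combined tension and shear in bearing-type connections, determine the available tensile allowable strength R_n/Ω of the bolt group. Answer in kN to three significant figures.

A_b = π·20²/4 = 314.2 mm²; f_rv = 115 × 1000 / (3 × 314.2) = 122 MPa.
F'_nt = 1.3 F_nt − (Ω F_nt / F_nv) f_rv = 1.3·780 − (2·780/469)·122 = 608.1 MPa, capped at F_nt → F'_nt = 608.1 MPa.
R_n = F'_nt · A_b · n = 608.1 × 314.2 × 3 / 1000 = 573.2 kN.
Allowable strength R_n/Ω = 573.2 / 2 = 287 kN.

287 kN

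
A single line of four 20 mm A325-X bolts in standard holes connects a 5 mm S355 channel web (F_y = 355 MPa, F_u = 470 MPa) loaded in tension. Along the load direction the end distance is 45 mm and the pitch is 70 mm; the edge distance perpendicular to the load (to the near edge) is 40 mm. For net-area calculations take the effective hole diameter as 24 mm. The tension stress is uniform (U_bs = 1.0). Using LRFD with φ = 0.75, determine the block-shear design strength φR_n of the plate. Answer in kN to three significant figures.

230 kN

Shear plane L_v = 45 + 3·70 = 255 mm; A_gv = 255 × 5 = 1275 mm².
A_nv = (255 − 3.5·24) × 5 = 855 mm².
A_nt = (40 − 0.5·24) × 5 = 140 mm².
0.6 F_u A_nv = 241.1 kN; 0.6 F_y A_gv = 271.6 kN → shear rupture governs the shear term.
R_n = 241.1 + 1.0 × 470 × 140 / 1000 = 306.9 kN.
Design strength φR_n = 0.75 × 306.9 = 230 kN.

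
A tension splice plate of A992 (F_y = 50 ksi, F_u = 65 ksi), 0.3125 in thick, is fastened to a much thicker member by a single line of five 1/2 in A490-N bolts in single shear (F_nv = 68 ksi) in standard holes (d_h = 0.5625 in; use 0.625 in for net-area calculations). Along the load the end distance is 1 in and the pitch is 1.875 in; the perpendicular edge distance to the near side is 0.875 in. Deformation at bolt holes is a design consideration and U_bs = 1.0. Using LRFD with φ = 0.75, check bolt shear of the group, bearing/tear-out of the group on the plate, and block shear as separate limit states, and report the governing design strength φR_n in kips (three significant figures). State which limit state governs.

50.1 kips (bolt shear governs)

Bolt shear: A_b = π·0.5²/4 = 0.1963 in²; R_n = 68 × 0.1963 × 5 × 1 = 66.76 kips → 0.75 × 66.76 = 50.1 kips.
Bearing: edge l_c = 0.7188, r_n = 17.52 kips; interior l_c = 1.312, r_n = 24.38 kips; R_n = 17.52 + 4·24.38 = 115 kips → 86.3 kips.
Block shear: A_gv = 2.656, A_nv = 1.777, A_nt = 0.1758 in²; R_n = min(0.6F_uA_nv, 0.6F_yA_gv) + U_bs·F_u·A_nt = 80.74 kips → 60.6 kips.
Bolt shear governs: 50.1 kips.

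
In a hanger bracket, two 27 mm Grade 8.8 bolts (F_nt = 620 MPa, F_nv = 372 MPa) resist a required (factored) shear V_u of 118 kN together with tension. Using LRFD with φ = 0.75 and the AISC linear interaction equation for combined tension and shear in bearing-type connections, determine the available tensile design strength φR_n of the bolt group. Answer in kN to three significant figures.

496 kN

A_b = π·27²/4 = 572.6 mm²; f_rv = 118 × 1000 / (2 × 572.6) = 103 MPa.
F'_nt = 1.3 F_nt − (F_nt / φF_nv) f_rv = 1.3·620 − (620/(0.75·372))·103 = 577 MPa, capped at F_nt → F'_nt = 577 MPa.
R_n = F'_nt · A_b · n = 577 × 572.6 × 2 / 1000 = 660.7 kN.
Design strength φR_n = 0.75 × 660.7 = 496 kN.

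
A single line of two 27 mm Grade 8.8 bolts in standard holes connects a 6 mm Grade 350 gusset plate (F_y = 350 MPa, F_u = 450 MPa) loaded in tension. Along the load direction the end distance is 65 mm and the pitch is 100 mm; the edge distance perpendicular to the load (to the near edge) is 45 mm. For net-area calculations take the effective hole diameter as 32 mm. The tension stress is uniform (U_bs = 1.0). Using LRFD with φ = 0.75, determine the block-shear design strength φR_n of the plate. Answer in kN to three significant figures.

201 kN

Shear plane L_v = 65 + 1·100 = 165 mm; A_gv = 165 × 6 = 990 mm².
A_nv = (165 − 1.5·32) × 6 = 702 mm².
A_nt = (45 − 0.5·32) × 6 = 174 mm².
0.6 F_u A_nv = 189.5 kN; 0.6 F_y A_gv = 207.9 kN → shear rupture governs the shear term.
R_n = 189.5 + 1.0 × 450 × 174 / 1000 = 267.8 kN.
Design strength φR_n = 0.75 × 267.8 = 201 kN.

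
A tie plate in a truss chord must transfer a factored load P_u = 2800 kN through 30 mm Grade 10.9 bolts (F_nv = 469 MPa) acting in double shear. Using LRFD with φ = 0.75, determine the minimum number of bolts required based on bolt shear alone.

6 bolts

A_b = π·30²/4 = 706.9 mm².
Per-bolt design strength φR_n = 0.75 × 469 × 706.9 × 2 / 1000 = 497.3 kN.
n ≥ 2800 / 497.3 = 5.631 → use 6 bolts.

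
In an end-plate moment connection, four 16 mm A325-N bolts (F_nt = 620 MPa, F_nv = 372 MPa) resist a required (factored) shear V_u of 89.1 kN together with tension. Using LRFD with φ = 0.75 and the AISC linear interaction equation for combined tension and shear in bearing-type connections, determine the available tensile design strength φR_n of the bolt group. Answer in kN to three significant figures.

A_b = π·16²/4 = 201.1 mm²; f_rv = 89.1 × 1000 / (4 × 201.1) = 110.8 MPa.
F'_nt = 1.3 F_nt − (F_nt / φF_nv) f_rv = 1.3·620 − (620/(0.75·372))·110.8 = 559.8 MPa, capped at F_nt → F'_nt = 559.8 MPa.
R_n = F'_nt · A_b · n = 559.8 × 201.1 × 4 / 1000 = 450.2 kN.
Design strength φR_n = 0.75 × 450.2 = 338 kN.

338 kN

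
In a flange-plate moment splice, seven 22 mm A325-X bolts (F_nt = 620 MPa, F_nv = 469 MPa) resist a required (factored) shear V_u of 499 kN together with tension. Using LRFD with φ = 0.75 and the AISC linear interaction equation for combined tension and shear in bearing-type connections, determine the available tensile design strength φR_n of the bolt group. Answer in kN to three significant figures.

949 kN

A_b = π·22²/4 = 380.1 mm²; f_rv = 499 × 1000 / (7 × 380.1) = 187.5 MPa.
F'_nt = 1.3 F_nt − (F_nt / φF_nv) f_rv = 1.3·620 − (620/(0.75·469))·187.5 = 475.5 MPa, capped at F_nt → F'_nt = 475.5 MPa.
R_n = F'_nt · A_b · n = 475.5 × 380.1 × 7 / 1000 = 1265 kN.
Design strength φR_n = 0.75 × 1265 = 949 kN.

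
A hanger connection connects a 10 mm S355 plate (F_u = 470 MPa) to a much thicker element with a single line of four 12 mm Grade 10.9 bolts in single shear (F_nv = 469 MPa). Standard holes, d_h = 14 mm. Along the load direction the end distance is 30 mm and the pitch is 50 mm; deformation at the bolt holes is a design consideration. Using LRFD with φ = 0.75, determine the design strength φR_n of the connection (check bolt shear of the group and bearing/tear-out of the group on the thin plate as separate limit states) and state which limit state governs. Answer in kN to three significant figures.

159 kN (bolt shear governs)

Bolt shear: A_b = π·12²/4 = 113.1 mm²; R_n = 469 × 113.1 × 4 × 1 / 1000 = 212.2 kN → 0.75 × 212.2 = 159 kN.
Bearing (1.2 l_c t F_u ≤ 2.4 d t F_u): upper limit = 2.4·12·10·470 / 1000 = 135.4 kN.
  Edge l_c = 30 − 14/2 = 23 → r_n = 129.7 kN; interior l_c = 50 − 14 = 36 → r_n = 135.4 kN.
  R_n,bearing = 1·129.7 + 3·135.4 = 535.8 kN → 0.75 × 535.8 = 402 kN.
Bolt shear governs: 159 kN.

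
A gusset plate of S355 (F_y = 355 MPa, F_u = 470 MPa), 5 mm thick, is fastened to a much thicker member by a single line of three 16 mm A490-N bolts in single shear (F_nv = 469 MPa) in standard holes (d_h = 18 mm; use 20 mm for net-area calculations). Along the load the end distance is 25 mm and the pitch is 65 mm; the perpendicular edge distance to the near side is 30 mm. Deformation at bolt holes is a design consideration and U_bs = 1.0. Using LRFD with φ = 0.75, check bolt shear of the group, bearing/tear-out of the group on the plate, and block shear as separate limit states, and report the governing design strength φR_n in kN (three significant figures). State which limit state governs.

Bolt shear: A_b = π·16²/4 = 201.1 mm²; R_n = 469 × 201.1 × 3 × 1 / 1000 = 282.9 kN → 0.75 × 282.9 = 212 kN.
Bearing: edge l_c = 16, r_n = 45.12 kN; interior l_c = 47, r_n = 90.24 kN; R_n = 45.12 + 2·90.24 = 225.6 kN → 169 kN.
Block shear: A_gv = 775, A_nv = 525, A_nt = 100 mm²; R_n = min(0.6F_uA_nv, 0.6F_yA_gv) + U_bs·F_u·A_nt = 195.1 kN → 146 kN.
Block shear governs: 146 kN.

146 kN (block shear governs)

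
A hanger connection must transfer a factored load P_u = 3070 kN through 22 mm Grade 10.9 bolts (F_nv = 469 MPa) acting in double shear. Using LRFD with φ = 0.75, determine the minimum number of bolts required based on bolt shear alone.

12 bolts

A_b = π·22²/4 = 380.1 mm².
Per-bolt design strength φR_n = 0.75 × 469 × 380.1 × 2 / 1000 = 267.4 kN.
n ≥ 3070 / 267.4 = 11.48 → use 12 bolts.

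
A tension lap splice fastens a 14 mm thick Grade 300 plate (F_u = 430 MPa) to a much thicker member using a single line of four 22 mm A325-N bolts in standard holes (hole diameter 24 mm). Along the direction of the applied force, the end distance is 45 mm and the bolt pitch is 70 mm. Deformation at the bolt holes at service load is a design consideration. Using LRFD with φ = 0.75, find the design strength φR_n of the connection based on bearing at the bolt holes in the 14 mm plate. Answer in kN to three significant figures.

894 kN

Per bolt r_n = 1.2 l_c t F_u ≤ 2.4 d t F_u; upper limit = 2.4 × 22 × 14 × 430 / 1000 = 317.9 kN.
Edge bolt: l_c = 45 − 24/2 = 33 mm → 1.2 × 33 × 14 × 430 / 1000 = 238.4 → r_n = 238.4 kN.
Interior bolts: l_c = 70 − 24 = 46 mm → 1.2 × 46 × 14 × 430 / 1000 = 332.3 → r_n = 317.9 kN.
R_n = 1 × 238.4 + 3 × 317.9 = 1192 kN.
Design strength φR_n = 0.75 × 1192 = 894 kN.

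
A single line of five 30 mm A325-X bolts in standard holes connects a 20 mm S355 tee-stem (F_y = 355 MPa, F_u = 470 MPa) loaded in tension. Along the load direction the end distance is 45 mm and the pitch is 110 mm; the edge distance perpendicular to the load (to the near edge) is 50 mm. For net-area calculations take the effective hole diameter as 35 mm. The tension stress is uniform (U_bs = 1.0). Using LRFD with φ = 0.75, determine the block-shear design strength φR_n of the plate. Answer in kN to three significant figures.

Shear plane L_v = 45 + 4·110 = 485 mm; A_gv = 485 × 20 = 9700 mm².
A_nv = (485 − 4.5·35) × 20 = 6550 mm².
A_nt = (50 − 0.5·35) × 20 = 650 mm².
0.6 F_u A_nv = 1847 kN; 0.6 F_y A_gv = 2066 kN → shear rupture governs the shear term.
R_n = 1847 + 1.0 × 470 × 650 / 1000 = 2153 kN.
Design strength φR_n = 0.75 × 2153 = 1610 kN.

1610 kN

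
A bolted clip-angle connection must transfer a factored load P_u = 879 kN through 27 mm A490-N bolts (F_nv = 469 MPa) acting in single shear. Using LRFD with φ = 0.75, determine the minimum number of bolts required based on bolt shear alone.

A_b = π·27²/4 = 572.6 mm².
Per-bolt design strength φR_n = 0.75 × 469 × 572.6 × 1 / 1000 = 201.4 kN.
n ≥ 879 / 201.4 = 4.365 → use 5 bolts.

5 bolts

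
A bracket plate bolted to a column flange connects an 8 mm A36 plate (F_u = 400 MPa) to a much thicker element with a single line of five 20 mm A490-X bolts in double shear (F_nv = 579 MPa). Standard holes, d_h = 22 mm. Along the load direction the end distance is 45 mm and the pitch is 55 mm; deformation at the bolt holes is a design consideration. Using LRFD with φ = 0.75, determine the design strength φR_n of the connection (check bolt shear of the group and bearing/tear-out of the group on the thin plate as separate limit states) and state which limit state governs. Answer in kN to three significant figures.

478 kN (bearing governs)

Bolt shear: A_b = π·20²/4 = 314.2 mm²; R_n = 579 × 314.2 × 5 × 2 / 1000 = 1819 kN → 0.75 × 1819 = 1360 kN.
Bearing (1.2 l_c t F_u ≤ 2.4 d t F_u): upper limit = 2.4·20·8·400 / 1000 = 153.6 kN.
  Edge l_c = 45 − 22/2 = 34 → r_n = 130.6 kN; interior l_c = 55 − 22 = 33 → r_n = 126.7 kN.
  R_n,bearing = 1·130.6 + 4·126.7 = 637.4 kN → 0.75 × 637.4 = 478 kN.
Bearing governs: 478 kN.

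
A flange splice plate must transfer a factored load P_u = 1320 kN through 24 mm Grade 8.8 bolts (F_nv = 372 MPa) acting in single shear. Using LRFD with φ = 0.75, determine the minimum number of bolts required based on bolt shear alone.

A_b = π·24²/4 = 452.4 mm².
Per-bolt design strength φR_n = 0.75 × 372 × 452.4 × 1 / 1000 = 126.2 kN.
n ≥ 1320 / 126.2 = 10.46 → use 11 bolts.

11 bolts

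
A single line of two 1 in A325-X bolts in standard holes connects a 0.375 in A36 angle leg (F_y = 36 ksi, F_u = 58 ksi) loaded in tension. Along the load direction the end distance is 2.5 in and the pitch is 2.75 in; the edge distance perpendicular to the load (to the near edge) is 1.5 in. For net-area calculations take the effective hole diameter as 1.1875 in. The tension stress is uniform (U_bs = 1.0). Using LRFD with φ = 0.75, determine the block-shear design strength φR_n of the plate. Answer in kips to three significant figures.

Shear plane L_v = 2.5 + 1·2.75 = 5.25 in; A_gv = 5.25 × 0.375 = 1.969 in².
A_nv = (5.25 − 1.5·1.1875) × 0.375 = 1.301 in².
A_nt = (1.5 − 0.5·1.1875) × 0.375 = 0.3398 in².
0.6 F_u A_nv = 45.27 kips; 0.6 F_y A_gv = 42.52 kips → shear yielding governs the shear term.
R_n = 42.52 + 1.0 × 58 × 0.3398 = 62.24 kips.
Design strength φR_n = 0.75 × 62.24 = 46.7 kips.

46.7 kips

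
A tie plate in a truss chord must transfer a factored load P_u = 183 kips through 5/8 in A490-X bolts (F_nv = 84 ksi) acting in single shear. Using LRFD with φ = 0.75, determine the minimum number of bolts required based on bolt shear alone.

A_b = π·0.625²/4 = 0.3068 in².
Per-bolt design strength φR_n = 0.75 × 84 × 0.3068 × 1 = 19.33 kips.
n ≥ 183 / 19.33 = 9.468 → use 10 bolts.

10 bolts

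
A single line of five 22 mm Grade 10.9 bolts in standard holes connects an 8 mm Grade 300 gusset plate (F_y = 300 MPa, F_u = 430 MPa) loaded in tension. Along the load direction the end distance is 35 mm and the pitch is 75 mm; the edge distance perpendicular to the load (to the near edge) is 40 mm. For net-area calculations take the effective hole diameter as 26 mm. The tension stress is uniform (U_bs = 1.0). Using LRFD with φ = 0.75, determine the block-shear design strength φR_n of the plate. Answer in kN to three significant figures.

Shear plane L_v = 35 + 4·75 = 335 mm; A_gv = 335 × 8 = 2680 mm².
A_nv = (335 − 4.5·26) × 8 = 1744 mm².
A_nt = (40 − 0.5·26) × 8 = 216 mm².
0.6 F_u A_nv = 450 kN; 0.6 F_y A_gv = 482.4 kN → shear rupture governs the shear term.
R_n = 450 + 1.0 × 430 × 216 / 1000 = 542.8 kN.
Design strength φR_n = 0.75 × 542.8 = 407 kN.

407 kN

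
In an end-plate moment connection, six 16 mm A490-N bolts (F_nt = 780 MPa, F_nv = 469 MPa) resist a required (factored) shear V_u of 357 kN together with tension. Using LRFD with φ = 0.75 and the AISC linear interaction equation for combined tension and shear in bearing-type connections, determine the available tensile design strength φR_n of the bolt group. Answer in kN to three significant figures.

324 kN

A_b = π·16²/4 = 201.1 mm²; f_rv = 357 × 1000 / (6 × 201.1) = 295.9 MPa.
F'_nt = 1.3 F_nt − (F_nt / φF_nv) f_rv = 1.3·780 − (780/(0.75·469))·295.9 = 357.8 MPa, capped at F_nt → F'_nt = 357.8 MPa.
R_n = F'_nt · A_b · n = 357.8 × 201.1 × 6 / 1000 = 431.6 kN.
Design strength φR_n = 0.75 × 431.6 = 324 kN.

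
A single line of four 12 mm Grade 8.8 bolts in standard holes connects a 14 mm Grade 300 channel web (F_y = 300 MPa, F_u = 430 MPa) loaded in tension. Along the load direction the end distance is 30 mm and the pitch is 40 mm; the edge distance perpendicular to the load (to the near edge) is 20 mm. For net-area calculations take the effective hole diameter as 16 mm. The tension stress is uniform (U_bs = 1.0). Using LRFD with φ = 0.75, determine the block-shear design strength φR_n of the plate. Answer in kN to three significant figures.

309 kN

Shear plane L_v = 30 + 3·40 = 150 mm; A_gv = 150 × 14 = 2100 mm².
A_nv = (150 − 3.5·16) × 14 = 1316 mm².
A_nt = (20 − 0.5·16) × 14 = 168 mm².
0.6 F_u A_nv = 339.5 kN; 0.6 F_y A_gv = 378 kN → shear rupture governs the shear term.
R_n = 339.5 + 1.0 × 430 × 168 / 1000 = 411.8 kN.
Design strength φR_n = 0.75 × 411.8 = 309 kN.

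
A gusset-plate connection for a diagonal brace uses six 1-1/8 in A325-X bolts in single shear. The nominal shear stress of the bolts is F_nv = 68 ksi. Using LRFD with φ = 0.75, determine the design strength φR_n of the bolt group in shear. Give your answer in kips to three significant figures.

304 kips

A_b = π × 1.125² / 4 = 0.994 in².
R_n = F_nv · A_b · n · n_s = 68 × 0.994 × 6 × 1 = 405.6 kips.
Design strength φR_n = 0.75 × 405.6 = 304 kips.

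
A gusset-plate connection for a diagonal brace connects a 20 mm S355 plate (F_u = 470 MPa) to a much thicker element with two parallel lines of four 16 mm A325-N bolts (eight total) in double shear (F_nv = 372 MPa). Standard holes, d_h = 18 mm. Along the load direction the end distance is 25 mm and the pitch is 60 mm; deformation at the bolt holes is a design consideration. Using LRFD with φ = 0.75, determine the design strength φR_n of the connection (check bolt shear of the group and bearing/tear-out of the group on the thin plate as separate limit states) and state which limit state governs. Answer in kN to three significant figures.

Bolt shear: A_b = π·16²/4 = 201.1 mm²; R_n = 372 × 201.1 × 8 × 2 / 1000 = 1197 kN → 0.75 × 1197 = 898 kN.
Bearing (1.2 l_c t F_u ≤ 2.4 d t F_u): upper limit = 2.4·16·20·470 / 1000 = 361 kN.
  Edge l_c = 25 − 18/2 = 16 → r_n = 180.5 kN; interior l_c = 60 − 18 = 42 → r_n = 361 kN.
  R_n,bearing = 2·180.5 + 6·361 = 2527 kN → 0.75 × 2527 = 1900 kN.
Bolt shear governs: 898 kN.

898 kN (bolt shear governs)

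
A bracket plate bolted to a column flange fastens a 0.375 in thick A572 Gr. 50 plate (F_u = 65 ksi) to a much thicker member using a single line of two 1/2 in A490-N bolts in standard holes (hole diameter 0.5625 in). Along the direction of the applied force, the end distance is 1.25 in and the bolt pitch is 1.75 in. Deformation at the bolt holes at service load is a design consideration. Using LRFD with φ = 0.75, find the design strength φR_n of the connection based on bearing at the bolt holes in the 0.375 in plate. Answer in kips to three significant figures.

Per bolt r_n = 1.2 l_c t F_u ≤ 2.4 d t F_u; upper limit = 2.4 × 0.5 × 0.375 × 65 = 29.25 kips.
Edge bolt: l_c = 1.25 − 0.5625/2 = 0.9688 in → 1.2 × 0.9688 × 0.375 × 65 = 28.34 → r_n = 28.34 kips.
Interior bolts: l_c = 1.75 − 0.5625 = 1.188 in → 1.2 × 1.188 × 0.375 × 65 = 34.73 → r_n = 29.25 kips.
R_n = 1 × 28.34 + 1 × 29.25 = 57.59 kips.
Design strength φR_n = 0.75 × 57.59 = 43.2 kips.

43.2 kips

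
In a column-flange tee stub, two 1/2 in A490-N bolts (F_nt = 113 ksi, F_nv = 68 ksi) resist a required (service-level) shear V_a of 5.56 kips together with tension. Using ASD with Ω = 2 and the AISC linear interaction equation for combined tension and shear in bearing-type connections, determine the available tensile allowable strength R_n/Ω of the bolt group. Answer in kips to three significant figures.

19.6 kips

A_b = π·0.5²/4 = 0.1963 in²; f_rv = 5.56 / (2 × 0.1963) = 14.16 ksi.
F'_nt = 1.3 F_nt − (Ω F_nt / F_nv) f_rv = 1.3·113 − (2·113/68)·14.16 = 99.84 ksi, capped at F_nt → F'_nt = 99.84 ksi.
R_n = F'_nt · A_b · n = 99.84 × 0.1963 × 2 = 39.21 kips.
Allowable strength R_n/Ω = 39.21 / 2 = 19.6 kips.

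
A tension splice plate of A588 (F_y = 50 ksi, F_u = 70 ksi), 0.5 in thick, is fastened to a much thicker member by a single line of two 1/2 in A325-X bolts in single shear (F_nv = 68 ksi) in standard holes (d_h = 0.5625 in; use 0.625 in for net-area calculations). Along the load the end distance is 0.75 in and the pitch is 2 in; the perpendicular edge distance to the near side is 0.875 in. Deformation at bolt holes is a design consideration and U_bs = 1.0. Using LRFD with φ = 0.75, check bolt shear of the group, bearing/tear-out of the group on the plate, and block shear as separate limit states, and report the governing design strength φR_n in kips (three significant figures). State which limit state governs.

Bolt shear: A_b = π·0.5²/4 = 0.1963 in²; R_n = 68 × 0.1963 × 2 × 1 = 26.7 kips → 0.75 × 26.7 = 20 kips.
Bearing: edge l_c = 0.4688, r_n = 19.69 kips; interior l_c = 1.438, r_n = 42 kips; R_n = 19.69 + 1·42 = 61.69 kips → 46.3 kips.
Block shear: A_gv = 1.375, A_nv = 0.9062, A_nt = 0.2812 in²; R_n = min(0.6F_uA_nv, 0.6F_yA_gv) + U_bs·F_u·A_nt = 57.75 kips → 43.3 kips.
Bolt shear governs: 20 kips.

20 kips (bolt shear governs)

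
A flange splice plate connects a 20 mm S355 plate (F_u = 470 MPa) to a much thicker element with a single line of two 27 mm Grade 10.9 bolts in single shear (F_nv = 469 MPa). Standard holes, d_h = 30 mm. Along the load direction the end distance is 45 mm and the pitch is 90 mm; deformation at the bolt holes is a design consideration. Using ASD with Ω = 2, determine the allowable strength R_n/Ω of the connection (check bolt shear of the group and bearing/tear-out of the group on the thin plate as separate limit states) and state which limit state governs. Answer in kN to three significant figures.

269 kN (bolt shear governs)

Bolt shear: A_b = π·27²/4 = 572.6 mm²; R_n = 469 × 572.6 × 2 × 1 / 1000 = 537.1 kN → 537.1 / 2 = 269 kN.
Bearing (1.2 l_c t F_u ≤ 2.4 d t F_u): upper limit = 2.4·27·20·470 / 1000 = 609.1 kN.
  Edge l_c = 45 − 30/2 = 30 → r_n = 338.4 kN; interior l_c = 90 − 30 = 60 → r_n = 609.1 kN.
  R_n,bearing = 1·338.4 + 1·609.1 = 947.5 kN → 947.5 / 2 = 474 kN.
Bolt shear governs: 269 kN.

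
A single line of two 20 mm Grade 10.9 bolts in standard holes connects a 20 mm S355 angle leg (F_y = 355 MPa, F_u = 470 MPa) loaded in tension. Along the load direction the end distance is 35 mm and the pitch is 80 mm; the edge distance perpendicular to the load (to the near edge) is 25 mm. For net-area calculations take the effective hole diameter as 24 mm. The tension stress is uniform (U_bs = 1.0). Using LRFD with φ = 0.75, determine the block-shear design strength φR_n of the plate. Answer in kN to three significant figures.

Shear plane L_v = 35 + 1·80 = 115 mm; A_gv = 115 × 20 = 2300 mm².
A_nv = (115 − 1.5·24) × 20 = 1580 mm².
A_nt = (25 − 0.5·24) × 20 = 260 mm².
0.6 F_u A_nv = 445.6 kN; 0.6 F_y A_gv = 489.9 kN → shear rupture governs the shear term.
R_n = 445.6 + 1.0 × 470 × 260 / 1000 = 567.8 kN.
Design strength φR_n = 0.75 × 567.8 = 426 kN.

426 kN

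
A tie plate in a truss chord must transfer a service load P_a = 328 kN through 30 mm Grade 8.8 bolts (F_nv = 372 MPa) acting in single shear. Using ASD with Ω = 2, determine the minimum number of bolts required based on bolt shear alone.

3 bolts

A_b = π·30²/4 = 706.9 mm².
Per-bolt allowable strength R_n/Ω = 372 × 706.9 × 1 / 1000 / 2 = 131.5 kN.
n ≥ 328 / 131.5 = 2.495 → use 3 bolts.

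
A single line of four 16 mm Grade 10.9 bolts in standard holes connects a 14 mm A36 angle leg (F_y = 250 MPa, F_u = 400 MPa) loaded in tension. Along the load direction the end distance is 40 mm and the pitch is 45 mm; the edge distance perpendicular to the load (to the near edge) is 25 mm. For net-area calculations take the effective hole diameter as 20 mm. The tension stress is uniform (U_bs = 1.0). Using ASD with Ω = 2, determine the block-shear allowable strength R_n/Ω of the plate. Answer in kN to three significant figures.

Shear plane L_v = 40 + 3·45 = 175 mm; A_gv = 175 × 14 = 2450 mm².
A_nv = (175 − 3.5·20) × 14 = 1470 mm².
A_nt = (25 − 0.5·20) × 14 = 210 mm².
0.6 F_u A_nv = 352.8 kN; 0.6 F_y A_gv = 367.5 kN → shear rupture governs the shear term.
R_n = 352.8 + 1.0 × 400 × 210 / 1000 = 436.8 kN.
Allowable strength R_n/Ω = 436.8 / 2 = 218 kN.

218 kN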